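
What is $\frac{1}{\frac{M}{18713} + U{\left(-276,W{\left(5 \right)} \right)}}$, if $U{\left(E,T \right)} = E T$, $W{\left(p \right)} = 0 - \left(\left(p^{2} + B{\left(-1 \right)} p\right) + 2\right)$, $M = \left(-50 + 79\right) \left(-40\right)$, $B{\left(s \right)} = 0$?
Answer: $\frac{18713}{139448116} \approx 0.00013419$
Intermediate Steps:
$M = -1160$ ($M = 29 \left(-40\right) = -1160$)
$W{\left(p \right)} = -2 - p^{2}$ ($W{\left(p \right)} = 0 - \left(\left(p^{2} + 0 p\right) + 2\right) = 0 - \left(\left(p^{2} + 0\right) + 2\right) = 0 - \left(p^{2} + 2\right) = 0 - \left(2 + p^{2}\right) = -2 - p^{2}$)
$\frac{1}{\frac{M}{18713} + U{\left(-276,W{\left(5 \right)} \right)}} = \frac{1}{- \frac{1160}{18713} - 276 \left(-2 - 5^{2}\right)} = \frac{1}{\left(-1160\right) \frac{1}{18713} - 276 \left(-2 - 25\right)} = \frac{1}{- \frac{1160}{18713} - 276 \left(-2 - 25\right)} = \frac{1}{- \frac{1160}{18713} - -7452} = \frac{1}{- \frac{1160}{18713} + 7452} = \frac{1}{\frac{139448116}{18713}} = \frac{18713}{139448116}$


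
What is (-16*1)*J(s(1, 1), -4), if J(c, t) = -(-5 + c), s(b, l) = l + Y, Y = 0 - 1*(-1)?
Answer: -48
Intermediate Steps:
Y = 1 (Y = 0 + 1 = 1)
s(b, l) = 1 + l (s(b, l) = l + 1 = 1 + l)
J(c, t) = 5 - c
(-16*1)*J(s(1, 1), -4) = (-16*1)*(5 - (1 + 1)) = -16*(5 - 1*2) = -16*(5 - 2) = -16*3 = -48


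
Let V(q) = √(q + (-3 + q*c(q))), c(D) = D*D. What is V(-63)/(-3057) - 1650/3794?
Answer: -825/1897 - I*√250113/3057 ≈ -0.4349 - 0.1636*I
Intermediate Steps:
c(D) = D²
V(q) = √(-3 + q + q³) (V(q) = √(q + (-3 + q*q²)) = √(q + (-3 + q³)) = √(-3 + q + q³))
V(-63)/(-3057) - 1650/3794 = √(-3 - 63 + (-63)³)/(-3057) - 1650/3794 = √(-3 - 63 - 250047)*(-1/3057) - 1650*1/3794 = √(-250113)*(-1/3057) - 825/1897 = (I*√250113)*(-1/3057) - 825/1897 = -I*√250113/3057 - 825/1897 = -825/1897 - I*√250113/3057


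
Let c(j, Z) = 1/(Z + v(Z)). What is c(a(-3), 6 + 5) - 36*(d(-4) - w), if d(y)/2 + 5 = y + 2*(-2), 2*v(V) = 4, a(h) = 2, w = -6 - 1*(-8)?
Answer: 13105/13 ≈ 1008.1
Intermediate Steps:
w = 2 (w = -6 + 8 = 2)
v(V) = 2 (v(V) = (1/2)*4 = 2)
d(y) = -18 + 2*y (d(y) = -10 + 2*(y + 2*(-2)) = -10 + 2*(y - 4) = -10 + 2*(-4 + y) = -10 + (-8 + 2*y) = -18 + 2*y)
c(j, Z) = 1/(2 + Z) (c(j, Z) = 1/(Z + 2) = 1/(2 + Z))
c(a(-3), 6 + 5) - 36*(d(-4) - w) = 1/(2 + (6 + 5)) - 36*((-18 + 2*(-4)) - 1*2) = 1/(2 + 11) - 36*((-18 - 8) - 2) = 1/13 - 36*(-26 - 2) = 1/13 - 36*(-28) = 1/13 + 1008 = 13105/13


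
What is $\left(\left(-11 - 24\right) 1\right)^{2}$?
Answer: $1225$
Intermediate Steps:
$\left(\left(-11 - 24\right) 1\right)^{2} = \left(\left(-35\right) 1\right)^{2} = \left(-35\right)^{2} = 1225$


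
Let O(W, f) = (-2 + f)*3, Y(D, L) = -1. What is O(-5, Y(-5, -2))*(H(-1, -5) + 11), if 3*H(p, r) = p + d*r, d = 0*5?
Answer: -96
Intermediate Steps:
d = 0
H(p, r) = p/3 (H(p, r) = (p + 0*r)/3 = (p + 0)/3 = p/3)
O(W, f) = -6 + 3*f
O(-5, Y(-5, -2))*(H(-1, -5) + 11) = (-6 + 3*(-1))*((⅓)*(-1) + 11) = (-6 - 3)*(-⅓ + 11) = -9*32/3 = -96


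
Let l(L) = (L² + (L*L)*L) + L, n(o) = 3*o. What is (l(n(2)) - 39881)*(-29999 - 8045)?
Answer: 1507417412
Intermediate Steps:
l(L) = L + L² + L³ (l(L) = (L² + L²*L) + L = (L² + L³) + L = L + L² + L³)
(l(n(2)) - 39881)*(-29999 - 8045) = ((3*2)*(1 + 3*2 + (3*2)²) - 39881)*(-29999 - 8045) = (6*(1 + 6 + 6²) - 39881)*(-38044) = (6*(1 + 6 + 36) - 39881)*(-38044) = (6*43 - 39881)*(-38044) = (258 - 39881)*(-38044) = -39623*(-38044) = 1507417412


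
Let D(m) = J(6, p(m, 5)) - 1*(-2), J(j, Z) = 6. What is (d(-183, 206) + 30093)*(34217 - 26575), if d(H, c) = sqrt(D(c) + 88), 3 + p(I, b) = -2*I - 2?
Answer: 229970706 + 30568*sqrt(6) ≈ 2.3005e+8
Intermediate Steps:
p(I, b) = -5 - 2*I (p(I, b) = -3 + (-2*I - 2) = -3 + (-2 - 2*I) = -5 - 2*I)
D(m) = 8 (D(m) = 6 - 1*(-2) = 6 + 2 = 8)
d(H, c) = 4*sqrt(6) (d(H, c) = sqrt(8 + 88) = sqrt(96) = 4*sqrt(6))
(d(-183, 206) + 30093)*(34217 - 26575) = (4*sqrt(6) + 30093)*(34217 - 26575) = (30093 + 4*sqrt(6))*7642 = 229970706 + 30568*sqrt(6)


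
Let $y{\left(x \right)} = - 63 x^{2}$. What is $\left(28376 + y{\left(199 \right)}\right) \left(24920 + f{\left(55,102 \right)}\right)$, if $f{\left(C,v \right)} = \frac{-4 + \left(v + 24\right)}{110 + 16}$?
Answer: $- \frac{3872436386227}{63} \approx -6.1467 \cdot 10^{10}$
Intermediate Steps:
$f{\left(C,v \right)} = \frac{10}{63} + \frac{v}{126}$ ($f{\left(C,v \right)} = \frac{-4 + \left(24 + v\right)}{126} = \left(20 + v\right) \frac{1}{126} = \frac{10}{63} + \frac{v}{126}$)
$\left(28376 + y{\left(199 \right)}\right) \left(24920 + f{\left(55,102 \right)}\right) = \left(28376 - 63 \cdot 199^{2}\right) \left(24920 + \left(\frac{10}{63} + \frac{1}{126} \cdot 102\right)\right) = \left(28376 - 2494863\right) \left(24920 + \left(\frac{10}{63} + \frac{17}{21}\right)\right) = \left(28376 - 2494863\right) \left(24920 + \frac{61}{63}\right) = \left(-2466487\right) \frac{1570021}{63} = - \frac{3872436386227}{63}$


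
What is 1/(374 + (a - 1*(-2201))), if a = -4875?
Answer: -1/2300 ≈ -0.00043478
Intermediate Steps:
1/(374 + (a - 1*(-2201))) = 1/(374 + (-4875 - 1*(-2201))) = 1/(374 + (-4875 + 2201)) = 1/(374 - 2674) = 1/(-2300) = -1/2300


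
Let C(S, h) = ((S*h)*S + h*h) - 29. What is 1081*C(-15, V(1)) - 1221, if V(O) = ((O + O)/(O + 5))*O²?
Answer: 437626/9 ≈ 48625.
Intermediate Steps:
V(O) = 2*O³/(5 + O) (V(O) = ((2*O)/(5 + O))*O² = (2*O/(5 + O))*O² = 2*O³/(5 + O))
C(S, h) = -29 + h² + h*S² (C(S, h) = (h*S² + h²) - 29 = (h² + h*S²) - 29 = -29 + h² + h*S²)
1081*C(-15, V(1)) - 1221 = 1081*(-29 + (2*1³/(5 + 1))² + (2*1³/(5 + 1))*(-15)²) - 1221 = 1081*(-29 + (2*1/6)² + (2*1/6)*225) - 1221 = 1081*(-29 + (2*1*(⅙))² + (2*1*(⅙))*225) - 1221 = 1081*(-29 + (⅓)² + (⅓)*225) - 1221 = 1081*(-29 + ⅑ + 75) - 1221 = 1081*(415/9) - 1221 = 448615/9 - 1221 = 437626/9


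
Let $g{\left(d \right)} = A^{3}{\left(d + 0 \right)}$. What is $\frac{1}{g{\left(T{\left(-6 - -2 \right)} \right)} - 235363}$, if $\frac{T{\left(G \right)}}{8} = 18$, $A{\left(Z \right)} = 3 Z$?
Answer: $\frac{1}{80386205} \approx 1.244 \cdot 10^{-8}$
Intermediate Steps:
$T{\left(G \right)} = 144$ ($T{\left(G \right)} = 8 \cdot 18 = 144$)
$g{\left(d \right)} = 27 d^{3}$ ($g{\left(d \right)} = \left(3 \left(d + 0\right)\right)^{3} = \left(3 d\right)^{3} = 27 d^{3}$)
$\frac{1}{g{\left(T{\left(-6 - -2 \right)} \right)} - 235363} = \frac{1}{27 \cdot 144^{3} - 235363} = \frac{1}{27 \cdot 2985984 - 235363} = \frac{1}{80621568 - 235363} = \frac{1}{80386205}$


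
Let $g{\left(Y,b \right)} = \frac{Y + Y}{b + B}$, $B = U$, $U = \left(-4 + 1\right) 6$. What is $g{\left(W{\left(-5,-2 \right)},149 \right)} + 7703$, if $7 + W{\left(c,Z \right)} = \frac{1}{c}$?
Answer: $\frac{5045393}{655} \approx 7702.9$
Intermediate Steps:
$U = -18$ ($U = \left(-3\right) 6 = -18$)
$B = -18$
$W{\left(c,Z \right)} = -7 + \frac{1}{c}$
$g{\left(Y,b \right)} = \frac{2 Y}{-18 + b}$ ($g{\left(Y,b \right)} = \frac{Y + Y}{b - 18} = \frac{2 Y}{-18 + b}$)
$g{\left(W{\left(-5,-2 \right)},149 \right)} + 7703 = \frac{2 \left(-7 + \frac{1}{-5}\right)}{-18 + 149} + 7703 = \frac{2 \left(-7 - \frac{1}{5}\right)}{131} + 7703 = 2 \left(- \frac{36}{5}\right) \frac{1}{131} + 7703 = - \frac{72}{655} + 7703 = \frac{5045393}{655}$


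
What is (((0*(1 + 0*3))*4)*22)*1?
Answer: 0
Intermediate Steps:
(((0*(1 + 0*3))*4)*22)*1 = (((0*(1 + 0))*4)*22)*1 = (((0*1)*4)*22)*1 = ((0*4)*22)*1 = (0*22)*1 = 0*1 = 0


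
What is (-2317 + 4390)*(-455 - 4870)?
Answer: -11038725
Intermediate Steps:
(-2317 + 4390)*(-455 - 4870) = 2073*(-5325) = -11038725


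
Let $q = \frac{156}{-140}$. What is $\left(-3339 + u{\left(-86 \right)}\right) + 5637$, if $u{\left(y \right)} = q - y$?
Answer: $\frac{83401}{35} \approx 2382.9$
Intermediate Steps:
$q = - \frac{39}{35}$ ($q = 156 \left(- \frac{1}{140}\right) = - \frac{39}{35} \approx -1.1143$)
$u{\left(y \right)} = - \frac{39}{35} - y$
$\left(-3339 + u{\left(-86 \right)}\right) + 5637 = \left(-3339 - - \frac{2971}{35}\right) + 5637 = \left(-3339 + \left(- \frac{39}{35} + 86\right)\right) + 5637 = \left(-3339 + \frac{2971}{35}\right) + 5637 = - \frac{113894}{35} + 5637 = \frac{83401}{35}$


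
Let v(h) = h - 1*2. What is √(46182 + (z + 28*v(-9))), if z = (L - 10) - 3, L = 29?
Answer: √45890 ≈ 214.22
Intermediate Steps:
z = 16 (z = (29 - 10) - 3 = 19 - 3 = 16)
v(h) = -2 + h (v(h) = h - 2 = -2 + h)
√(46182 + (z + 28*v(-9))) = √(46182 + (16 + 28*(-2 - 9))) = √(46182 + (16 + 28*(-11))) = √(46182 + (16 - 308)) = √(46182 - 292) = √45890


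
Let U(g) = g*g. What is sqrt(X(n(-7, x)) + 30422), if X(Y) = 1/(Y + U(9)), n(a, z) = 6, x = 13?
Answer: sqrt(230264205)/87 ≈ 174.42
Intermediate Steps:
U(g) = g**2
X(Y) = 1/(81 + Y) (X(Y) = 1/(Y + 9**2) = 1/(Y + 81) = 1/(81 + Y))
sqrt(X(n(-7, x)) + 30422) = sqrt(1/(81 + 6) + 30422) = sqrt(1/87 + 30422) = sqrt(2646715/87) = sqrt(230264205)/87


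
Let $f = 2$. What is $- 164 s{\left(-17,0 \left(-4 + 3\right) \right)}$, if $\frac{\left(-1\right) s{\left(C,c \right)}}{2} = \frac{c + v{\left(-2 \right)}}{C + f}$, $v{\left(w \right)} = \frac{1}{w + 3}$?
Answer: $- \frac{328}{15} \approx -21.867$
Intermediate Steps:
$v{\left(w \right)} = \frac{1}{3 + w}$
$s{\left(C,c \right)} = - \frac{2 \left(1 + c\right)}{2 + C}$ ($s{\left(C,c \right)} = - 2 \frac{c + \frac{1}{3 - 2}}{C + 2} = - 2 \frac{c + 1^{-1}}{2 + C} = - 2 \frac{c + 1}{2 + C} = - 2 \frac{1 + c}{2 + C} = - \frac{2 \left(1 + c\right)}{2 + C}$)
$- 164 s{\left(-17,0 \left(-4 + 3\right) \right)} = - 164 \frac{2 \left(-1 - 0 \left(-4 + 3\right)\right)}{2 - 17} = - 164 \frac{2 \left(-1 - 0 \left(-1\right)\right)}{-15} = - 164 \cdot 2 \left(- \frac{1}{15}\right) \left(-1 - 0\right) = - 164 \cdot 2 \left(- \frac{1}{15}\right) \left(-1 + 0\right) = - 164 \cdot 2 \left(- \frac{1}{15}\right) \left(-1\right) = \left(-164\right) \frac{2}{15} = - \frac{328}{15}$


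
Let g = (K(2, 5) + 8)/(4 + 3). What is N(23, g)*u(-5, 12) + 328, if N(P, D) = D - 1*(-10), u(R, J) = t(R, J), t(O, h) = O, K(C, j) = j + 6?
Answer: 1851/7 ≈ 264.43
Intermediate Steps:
K(C, j) = 6 + j
u(R, J) = R
g = 19/7 (g = ((6 + 5) + 8)/(4 + 3) = (11 + 8)/7 = 19*(⅐) = 19/7 ≈ 2.7143)
N(P, D) = 10 + D (N(P, D) = D + 10 = 10 + D)
N(23, g)*u(-5, 12) + 328 = (10 + 19/7)*(-5) + 328 = (89/7)*(-5) + 328 = -445/7 + 328 = 1851/7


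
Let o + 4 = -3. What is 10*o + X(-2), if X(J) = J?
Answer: -72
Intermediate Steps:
o = -7 (o = -4 - 3 = -7)
10*o + X(-2) = 10*(-7) - 2 = -70 - 2 = -72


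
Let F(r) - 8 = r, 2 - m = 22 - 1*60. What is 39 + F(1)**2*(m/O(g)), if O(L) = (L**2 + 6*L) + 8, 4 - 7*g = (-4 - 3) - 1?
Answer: 4983/26 ≈ 191.65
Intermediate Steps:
m = 40 (m = 2 - (22 - 1*60) = 2 - (22 - 60) = 2 - 1*(-38) = 2 + 38 = 40)
F(r) = 8 + r
g = 12/7 (g = 4/7 - ((-4 - 3) - 1)/7 = 4/7 - (-7 - 1)/7 = 4/7 - 1/7*(-8) = 4/7 + 8/7 = 12/7 ≈ 1.7143)
O(L) = 8 + L**2 + 6*L
39 + F(1)**2*(m/O(g)) = 39 + (8 + 1)**2*(40/(8 + (12/7)**2 + 6*(12/7))) = 39 + 9**2*(40/(8 + 144/49 + 72/7)) = 39 + 81*(40/(1040/49)) = 39 + 81*(40*(49/1040)) = 39 + 81*(49/26) = 39 + 3969/26 = 4983/26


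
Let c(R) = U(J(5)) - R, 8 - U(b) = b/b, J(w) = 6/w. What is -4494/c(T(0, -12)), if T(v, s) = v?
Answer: -642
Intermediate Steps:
U(b) = 7 (U(b) = 8 - b/b = 8 - 1*1 = 8 - 1 = 7)
c(R) = 7 - R
-4494/c(T(0, -12)) = -4494/(7 - 1*0) = -4494/(7 + 0) = -4494/7 = -4494*1/7 = -642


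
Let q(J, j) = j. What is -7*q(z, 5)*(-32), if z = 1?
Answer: 1120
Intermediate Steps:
-7*q(z, 5)*(-32) = -7*5*(-32) = -35*(-32) = 1120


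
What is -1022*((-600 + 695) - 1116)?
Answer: 1043462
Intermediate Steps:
-1022*((-600 + 695) - 1116) = -1022*(95 - 1116) = -1022*(-1021) = 1043462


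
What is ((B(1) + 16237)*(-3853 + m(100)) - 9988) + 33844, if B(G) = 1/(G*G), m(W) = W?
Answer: -60917358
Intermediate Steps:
B(G) = G**(-2)
((B(1) + 16237)*(-3853 + m(100)) - 9988) + 33844 = ((1**(-2) + 16237)*(-3853 + 100) - 9988) + 33844 = ((1 + 16237)*(-3753) - 9988) + 33844 = (16238*(-3753) - 9988) + 33844 = (-60941214 - 9988) + 33844 = -60951202 + 33844 = -60917358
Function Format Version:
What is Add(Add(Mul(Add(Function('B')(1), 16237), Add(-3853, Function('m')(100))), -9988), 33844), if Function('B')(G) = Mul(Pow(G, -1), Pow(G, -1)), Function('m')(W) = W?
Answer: -60917358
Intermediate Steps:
Function('B')(G) = Pow(G, -2)
Add(Add(Mul(Add(Function('B')(1), 16237), Add(-3853, Function('m')(100))), -9988), 33844) = Add(Add(Mul(Add(Pow(1, -2), 16237), Add(-3853, 100)), -9988), 33844) = Add(Add(Mul(Add(1, 16237), -3753), -9988), 33844) = Add(Add(Mul(16238, -3753), -9988), 33844) = Add(Add(-60941214, -9988), 33844) = Add(-60951202, 33844) = -60917358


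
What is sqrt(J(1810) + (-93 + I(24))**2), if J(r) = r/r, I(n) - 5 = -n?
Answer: sqrt(12545) ≈ 112.00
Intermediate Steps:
I(n) = 5 - n
J(r) = 1
sqrt(J(1810) + (-93 + I(24))**2) = sqrt(1 + (-93 + (5 - 1*24))**2) = sqrt(1 + (-93 + (5 - 24))**2) = sqrt(1 + (-93 - 19)**2) = sqrt(1 + (-112)**2) = sqrt(1 + 12544) = sqrt(12545)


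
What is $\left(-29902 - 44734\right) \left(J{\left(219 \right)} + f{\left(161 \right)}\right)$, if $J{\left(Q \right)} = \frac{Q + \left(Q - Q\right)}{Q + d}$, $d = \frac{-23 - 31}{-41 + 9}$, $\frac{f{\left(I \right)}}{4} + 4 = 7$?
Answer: $- \frac{1141333712}{1177} \approx -9.697 \cdot 10^{5}$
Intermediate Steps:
$f{\left(I \right)} = 12$ ($f{\left(I \right)} = -16 + 4 \cdot 7 = -16 + 28 = 12$)
$d = \frac{27}{16}$ ($d = - \frac{54}{-32} = \left(-54\right) \left(- \frac{1}{32}\right) = \frac{27}{16} \approx 1.6875$)
$J{\left(Q \right)} = \frac{Q}{\frac{27}{16} + Q}$ ($J{\left(Q \right)} = \frac{Q + \left(Q - Q\right)}{Q + \frac{27}{16}} = \frac{Q + 0}{\frac{27}{16} + Q} = \frac{Q}{\frac{27}{16} + Q}$)
$\left(-29902 - 44734\right) \left(J{\left(219 \right)} + f{\left(161 \right)}\right) = \left(-29902 - 44734\right) \left(16 \cdot 219 \frac{1}{27 + 16 \cdot 219} + 12\right) = - 74636 \left(16 \cdot 219 \frac{1}{27 + 3504} + 12\right) = - 74636 \left(16 \cdot 219 \cdot \frac{1}{3531} + 12\right) = - 74636 \left(\frac{1168}{1177} + 12\right) = \left(-74636\right) \frac{15292}{1177} = - \frac{1141333712}{1177}$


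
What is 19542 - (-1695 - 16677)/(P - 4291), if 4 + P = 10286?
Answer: 39031498/1997 ≈ 19545.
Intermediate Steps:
P = 10282 (P = -4 + 10286 = 10282)
19542 - (-1695 - 16677)/(P - 4291) = 19542 - (-1695 - 16677)/(10282 - 4291) = 19542 - (-18372)/5991 = 19542 - 1*(-6124/1997) = 19542 + 6124/1997 = 39031498/1997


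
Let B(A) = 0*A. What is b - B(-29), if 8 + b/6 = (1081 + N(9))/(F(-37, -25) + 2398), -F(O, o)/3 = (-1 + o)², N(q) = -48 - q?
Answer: -5808/185 ≈ -31.395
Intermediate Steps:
B(A) = 0
F(O, o) = -3*(-1 + o)²
b = -5808/185 (b = -48 + 6*((1081 + (-48 - 1*9))/(-3*(-1 - 25)² + 2398)) = -48 + 6*((1081 + (-48 - 9))/(-3*(-26)² + 2398)) = -48 + 6*((1081 - 57)/(-3*676 + 2398)) = -48 + 6*(1024/(-2028 + 2398)) = -48 + 6*(1024/370) = -48 + 6*(1024*(1/370)) = -48 + 6*(512/185) = -48 + 3072/185 = -5808/185 ≈ -31.395)
b - B(-29) = -5808/185 - 1*0 = -5808/185 + 0 = -5808/185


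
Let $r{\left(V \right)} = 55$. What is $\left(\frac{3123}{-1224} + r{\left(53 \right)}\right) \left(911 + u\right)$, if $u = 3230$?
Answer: $\frac{29537753}{136} \approx 2.1719 \cdot 10^{5}$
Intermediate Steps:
$\left(\frac{3123}{-1224} + r{\left(53 \right)}\right) \left(911 + u\right) = \left(\frac{3123}{-1224} + 55\right) \left(911 + 3230\right) = \left(3123 \left(- \frac{1}{1224}\right) + 55\right) 4141 = \left(- \frac{347}{136} + 55\right) 4141 = \frac{7133}{136} \cdot 4141 = \frac{29537753}{136}$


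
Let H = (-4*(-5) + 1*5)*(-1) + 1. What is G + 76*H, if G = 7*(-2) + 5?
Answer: -1833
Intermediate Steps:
H = -24 (H = (20 + 5)*(-1) + 1 = 25*(-1) + 1 = -25 + 1 = -24)
G = -9 (G = -14 + 5 = -9)
G + 76*H = -9 + 76*(-24) = -9 - 1824 = -1833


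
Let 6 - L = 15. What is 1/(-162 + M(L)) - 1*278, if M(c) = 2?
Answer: -44481/160 ≈ -278.01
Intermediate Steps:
L = -9 (L = 6 - 1*15 = 6 - 15 = -9)
1/(-162 + M(L)) - 1*278 = 1/(-162 + 2) - 1*278 = 1/(-160) - 278 = -1/160 - 278 = -44481/160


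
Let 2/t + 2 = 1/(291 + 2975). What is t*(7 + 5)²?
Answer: -313536/2177 ≈ -144.02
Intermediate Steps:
t = -6532/6531 (t = 2/(-2 + 1/(291 + 2975)) = 2/(-2 + 1/3266) = 2/(-6531/3266) = 2*(-3266/6531) = -6532/6531 ≈ -1.0002)
t*(7 + 5)² = -6532*(7 + 5)²/6531 = -6532/6531*12² = -6532/6531*144 = -313536/2177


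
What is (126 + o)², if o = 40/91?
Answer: 132388036/8281 ≈ 15987.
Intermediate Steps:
o = 40/91 (o = 40*(1/91) = 40/91 ≈ 0.43956)
(126 + o)² = (126 + 40/91)² = (11506/91)² = 132388036/8281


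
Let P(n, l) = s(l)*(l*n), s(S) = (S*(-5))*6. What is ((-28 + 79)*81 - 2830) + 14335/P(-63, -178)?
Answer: 15581497019/11976552 ≈ 1301.0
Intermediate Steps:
s(S) = -30*S (s(S) = -5*S*6 = -30*S)
P(n, l) = -30*n*l² (P(n, l) = (-30*l)*(l*n) = -30*n*l²)
((-28 + 79)*81 - 2830) + 14335/P(-63, -178) = ((-28 + 79)*81 - 2830) + 14335/((-30*(-63)*(-178)²)) = (51*81 - 2830) + 14335/((-30*(-63)*31684)) = (4131 - 2830) + 14335/59882760 = 1301 + 14335*(1/59882760) = 1301 + 2867/11976552 = 15581497019/11976552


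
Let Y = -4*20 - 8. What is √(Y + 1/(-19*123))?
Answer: I*√480620409/2337 ≈ 9.3809*I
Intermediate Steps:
Y = -88 (Y = -80 - 8 = -88)
√(Y + 1/(-19*123)) = √(-88 + 1/(-19*123)) = √(-88 + 1/(-2337)) = √(-88 - 1/2337) = √(-205657/2337) = I*√480620409/2337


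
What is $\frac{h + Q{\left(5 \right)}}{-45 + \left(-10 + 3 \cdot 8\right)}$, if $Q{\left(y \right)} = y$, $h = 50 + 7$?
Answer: $-2$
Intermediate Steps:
$h = 57$
$\frac{h + Q{\left(5 \right)}}{-45 + \left(-10 + 3 \cdot 8\right)} = \frac{57 + 5}{-45 + \left(-10 + 3 \cdot 8\right)} = \frac{62}{-45 + \left(-10 + 24\right)} = \frac{62}{-45 + 14} = \frac{62}{-31} = 62 \left(- \frac{1}{31}\right) = -2$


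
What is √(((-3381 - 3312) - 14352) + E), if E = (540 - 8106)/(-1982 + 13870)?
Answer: I*√185891560818/2972 ≈ 145.07*I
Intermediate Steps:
E = -3783/5944 (E = -7566/11888 = -7566*1/11888 = -3783/5944 ≈ -0.63644)
√(((-3381 - 3312) - 14352) + E) = √(((-3381 - 3312) - 14352) - 3783/5944) = √((-6693 - 14352) - 3783/5944) = √(-21045 - 3783/5944) = √(-125095263/5944) = I*√185891560818/2972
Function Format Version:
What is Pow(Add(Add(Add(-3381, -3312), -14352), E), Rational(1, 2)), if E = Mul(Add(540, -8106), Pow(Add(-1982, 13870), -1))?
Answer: Mul(Rational(1, 2972), I, Pow(185891560818, Rational(1, 2))) ≈ Mul(145.07, I)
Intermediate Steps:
E = Rational(-3783, 5944) (E = Mul(-7566, Pow(11888, -1)) = Mul(-7566, Rational(1, 11888)) = Rational(-3783, 5944) ≈ -0.63644)
Pow(Add(Add(Add(-3381, -3312), -14352), E), Rational(1, 2)) = Pow(Add(Add(Add(-3381, -3312), -14352), Rational(-3783, 5944)), Rational(1, 2)) = Pow(Add(Add(-6693, -14352), Rational(-3783, 5944)), Rational(1, 2)) = Pow(Add(-21045, Rational(-3783, 5944)), Rational(1, 2)) = Pow(Rational(-125095263, 5944), Rational(1, 2)) = Mul(Rational(1, 2972), I, Pow(185891560818, Rational(1, 2)))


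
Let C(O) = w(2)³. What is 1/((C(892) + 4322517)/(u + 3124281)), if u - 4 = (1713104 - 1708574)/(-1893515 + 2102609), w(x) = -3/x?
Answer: 290341889920/401694072847 ≈ 0.72279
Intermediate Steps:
C(O) = -27/8 (C(O) = (-3/2)³ = -27/8)
u = 140151/34849 (u = 4 + (1713104 - 1708574)/(-1893515 + 2102609) = 4 + 4530/209094 = 4 + 4530*(1/209094) = 4 + 755/34849 = 140151/34849 ≈ 4.0217)
1/((C(892) + 4322517)/(u + 3124281)) = 1/((-27/8 + 4322517)/(140151/34849 + 3124281)) = 1/(34580109/(8*(108878208720/34849))) = 1/((34580109/8)*(34849/108878208720)) = 1/(401694072847/290341889920) = 290341889920/401694072847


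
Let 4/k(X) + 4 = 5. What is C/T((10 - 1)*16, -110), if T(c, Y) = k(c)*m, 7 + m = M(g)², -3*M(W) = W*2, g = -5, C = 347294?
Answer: 1562823/74 ≈ 21119.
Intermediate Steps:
k(X) = 4 (k(X) = 4/(-4 + 5) = 4/1 = 4*1 = 4)
M(W) = -2*W/3 (M(W) = -W*2/3 = -2*W/3)
m = 37/9 (m = -7 + (-⅔*(-5))² = -7 + (10/3)² = -7 + 100/9 = 37/9 ≈ 4.1111)
T(c, Y) = 148/9 (T(c, Y) = 4*(37/9) = 148/9)
C/T((10 - 1)*16, -110) = 347294/(148/9) = 347294*(9/148) = 1562823/74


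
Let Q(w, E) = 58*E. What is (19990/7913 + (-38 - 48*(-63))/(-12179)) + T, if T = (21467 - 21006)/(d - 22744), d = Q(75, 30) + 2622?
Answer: 3996487224097/1771517953114 ≈ 2.2560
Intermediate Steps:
d = 4362 (d = 58*30 + 2622 = 1740 + 2622 = 4362)
T = -461/18382 (T = (21467 - 21006)/(4362 - 22744) = 461/(-18382) = 461*(-1/18382) = -461/18382 ≈ -0.025079)
(19990/7913 + (-38 - 48*(-63))/(-12179)) + T = (19990/7913 + (-38 - 48*(-63))/(-12179)) - 461/18382 = (19990*(1/7913) + (-38 + 3024)*(-1/12179)) - 461/18382 = (19990/7913 + 2986*(-1/12179)) - 461/18382 = (19990/7913 - 2986/12179) - 461/18382 = 219829992/96372427 - 461/18382 = 3996487224097/1771517953114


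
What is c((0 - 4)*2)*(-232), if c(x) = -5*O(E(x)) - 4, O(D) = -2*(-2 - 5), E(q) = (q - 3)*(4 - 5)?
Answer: 17168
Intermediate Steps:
E(q) = 3 - q (E(q) = (-3 + q)*(-1) = 3 - q)
O(D) = 14 (O(D) = -2*(-7) = 14)
c(x) = -74 (c(x) = -5*14 - 4 = -70 - 4 = -74)
c((0 - 4)*2)*(-232) = -74*(-232) = 17168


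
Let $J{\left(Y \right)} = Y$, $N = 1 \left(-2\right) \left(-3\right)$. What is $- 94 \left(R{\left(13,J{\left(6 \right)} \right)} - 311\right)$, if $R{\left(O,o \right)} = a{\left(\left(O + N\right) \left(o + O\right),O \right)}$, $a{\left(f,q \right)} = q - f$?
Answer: $61946$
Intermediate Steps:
$N = 6$ ($N = \left(-2\right) \left(-3\right) = 6$)
$R{\left(O,o \right)} = O - \left(6 + O\right) \left(O + o\right)$ ($R{\left(O,o \right)} = O - \left(O + 6\right) \left(o + O\right) = O - \left(6 + O\right) \left(O + o\right)$)
$- 94 \left(R{\left(13,J{\left(6 \right)} \right)} - 311\right) = - 94 \left(\left(- 13^{2} - 36 - 65 - 13 \cdot 6\right) - 311\right) = - 94 \left(\left(\left(-1\right) 169 - 36 - 65 - 78\right) - 311\right) = - 94 \left(\left(-169 - 36 - 65 - 78\right) - 311\right) = - 94 \left(-348 - 311\right) = \left(-94\right) \left(-659\right) = 61946$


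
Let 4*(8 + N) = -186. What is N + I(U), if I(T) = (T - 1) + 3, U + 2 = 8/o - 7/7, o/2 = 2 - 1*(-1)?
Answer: -325/6 ≈ -54.167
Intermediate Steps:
N = -109/2 (N = -8 + (¼)*(-186) = -8 - 93/2 = -109/2 ≈ -54.500)
o = 6 (o = 2*(2 - 1*(-1)) = 2*(2 + 1) = 2*3 = 6)
U = -5/3 (U = -2 + (8/6 - 7/7) = -2 + (8*(⅙) - 7*⅐) = -2 + (4/3 - 1) = -2 + ⅓ = -5/3 ≈ -1.6667)
I(T) = 2 + T (I(T) = (-1 + T) + 3 = 2 + T)
N + I(U) = -109/2 + (2 - 5/3) = -109/2 + ⅓ = -325/6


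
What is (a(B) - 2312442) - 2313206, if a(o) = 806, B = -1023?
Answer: -4624842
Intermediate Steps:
(a(B) - 2312442) - 2313206 = (806 - 2312442) - 2313206 = -2311636 - 2313206 = -4624842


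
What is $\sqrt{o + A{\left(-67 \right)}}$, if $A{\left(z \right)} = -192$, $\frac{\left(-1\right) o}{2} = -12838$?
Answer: $2 \sqrt{6371} \approx 159.64$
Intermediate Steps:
$o = 25676$ ($o = \left(-2\right) \left(-12838\right) = 25676$)
$\sqrt{o + A{\left(-67 \right)}} = \sqrt{25676 - 192} = \sqrt{25484} = 2 \sqrt{6371}$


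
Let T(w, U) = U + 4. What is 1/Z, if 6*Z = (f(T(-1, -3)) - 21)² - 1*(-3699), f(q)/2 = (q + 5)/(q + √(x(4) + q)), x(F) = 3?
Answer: 3/1994 ≈ 0.0015045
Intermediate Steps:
T(w, U) = 4 + U
f(q) = 2*(5 + q)/(q + √(3 + q)) (f(q) = 2*((q + 5)/(q + √(3 + q))) = 2*((5 + q)/(q + √(3 + q))) = 2*(5 + q)/(q + √(3 + q)))
Z = 1994/3 (Z = ((2*(5 + (4 - 3))/((4 - 3) + √(3 + (4 - 3))) - 21)² - 1*(-3699))/6 = ((2*(5 + 1)/(1 + √(3 + 1)) - 21)² + 3699)/6 = ((2*6/(1 + √4) - 21)² + 3699)/6 = ((2*6/(1 + 2) - 21)² + 3699)/6 = ((2*6/3 - 21)² + 3699)/6 = ((2*(⅓)*6 - 21)² + 3699)/6 = ((4 - 21)² + 3699)/6 = ((-17)² + 3699)/6 = (289 + 3699)/6 = (⅙)*3988 = 1994/3 ≈ 664.67)
1/Z = 1/(1994/3) = 3/1994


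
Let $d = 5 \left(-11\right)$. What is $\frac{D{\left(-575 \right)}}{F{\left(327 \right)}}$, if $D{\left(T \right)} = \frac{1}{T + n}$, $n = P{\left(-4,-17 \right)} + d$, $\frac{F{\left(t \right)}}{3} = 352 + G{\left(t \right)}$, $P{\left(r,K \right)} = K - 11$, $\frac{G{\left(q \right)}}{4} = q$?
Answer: $- \frac{1}{3276840} \approx -3.0517 \cdot 10^{-7}$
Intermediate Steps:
$G{\left(q \right)} = 4 q$
$d = -55$
$P{\left(r,K \right)} = -11 + K$
$F{\left(t \right)} = 1056 + 12 t$ ($F{\left(t \right)} = 3 \left(352 + 4 t\right) = 1056 + 12 t$)
$n = -83$ ($n = \left(-11 - 17\right) - 55 = -28 - 55 = -83$)
$D{\left(T \right)} = \frac{1}{-83 + T}$ ($D{\left(T \right)} = \frac{1}{T - 83} = \frac{1}{-83 + T}$)
$\frac{D{\left(-575 \right)}}{F{\left(327 \right)}} = \frac{1}{\left(-83 - 575\right) \left(1056 + 12 \cdot 327\right)} = \frac{1}{\left(-658\right) \left(1056 + 3924\right)} = - \frac{1}{658 \cdot 4980} = \left(- \frac{1}{658}\right) \frac{1}{4980} = - \frac{1}{3276840}$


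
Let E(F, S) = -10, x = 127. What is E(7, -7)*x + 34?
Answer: -1236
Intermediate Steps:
E(7, -7)*x + 34 = -10*127 + 34 = -1270 + 34 = -1236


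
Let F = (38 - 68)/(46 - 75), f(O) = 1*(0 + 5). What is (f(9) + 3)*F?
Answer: 240/29 ≈ 8.2759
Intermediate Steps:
f(O) = 5 (f(O) = 1*5 = 5)
F = 30/29 (F = -30/(-29) = -30*(-1/29) = 30/29 ≈ 1.0345)
(f(9) + 3)*F = (5 + 3)*(30/29) = 8*(30/29) = 240/29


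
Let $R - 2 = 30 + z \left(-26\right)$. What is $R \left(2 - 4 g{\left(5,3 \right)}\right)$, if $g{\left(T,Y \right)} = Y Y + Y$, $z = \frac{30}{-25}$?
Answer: $- \frac{14536}{5} \approx -2907.2$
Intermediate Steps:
$z = - \frac{6}{5}$ ($z = 30 \left(- \frac{1}{25}\right) = - \frac{6}{5} \approx -1.2$)
$R = \frac{316}{5}$ ($R = 2 + \left(30 - - \frac{156}{5}\right) = 2 + \left(30 + \frac{156}{5}\right) = 2 + \frac{306}{5} = \frac{316}{5} \approx 63.2$)
$g{\left(T,Y \right)} = Y + Y^{2}$ ($g{\left(T,Y \right)} = Y^{2} + Y = Y + Y^{2}$)
$R \left(2 - 4 g{\left(5,3 \right)}\right) = \frac{316 \left(2 - 4 \cdot 3 \left(1 + 3\right)\right)}{5} = \frac{316 \left(2 - 4 \cdot 3 \cdot 4\right)}{5} = \frac{316 \left(2 - 48\right)}{5} = \frac{316}{5} \left(-46\right) = - \frac{14536}{5}$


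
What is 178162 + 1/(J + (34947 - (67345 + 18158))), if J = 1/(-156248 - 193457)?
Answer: 3149848213397217/17679685981 ≈ 1.7816e+5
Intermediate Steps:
J = -1/349705 (J = 1/(-349705) = -1/349705 ≈ -2.8596e-6)
178162 + 1/(J + (34947 - (67345 + 18158))) = 178162 + 1/(-1/349705 + (34947 - (67345 + 18158))) = 178162 + 1/(-1/349705 + (34947 - 1*85503)) = 178162 + 1/(-1/349705 + (34947 - 85503)) = 178162 + 1/(-1/349705 - 50556) = 178162 + 1/(-17679685981/349705) = 178162 - 349705/17679685981 = 3149848213397217/17679685981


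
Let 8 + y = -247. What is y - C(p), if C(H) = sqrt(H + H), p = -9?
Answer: -255 - 3*I*sqrt(2) ≈ -255.0 - 4.2426*I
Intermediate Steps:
y = -255 (y = -8 - 247 = -255)
C(H) = sqrt(2)*sqrt(H) (C(H) = sqrt(2*H) = sqrt(2)*sqrt(H))
y - C(p) = -255 - sqrt(2)*sqrt(-9) = -255 - sqrt(2)*3*I = -255 - 3*I*sqrt(2)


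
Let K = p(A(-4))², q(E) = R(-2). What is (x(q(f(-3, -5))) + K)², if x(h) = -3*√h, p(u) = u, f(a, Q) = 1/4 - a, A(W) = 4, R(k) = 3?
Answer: 283 - 96*√3 ≈ 116.72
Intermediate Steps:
f(a, Q) = ¼ - a
q(E) = 3
K = 16 (K = 4² = 16)
(x(q(f(-3, -5))) + K)² = (-3*√3 + 16)² = (16 - 3*√3)²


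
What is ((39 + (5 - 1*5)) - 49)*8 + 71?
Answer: -9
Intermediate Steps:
((39 + (5 - 1*5)) - 49)*8 + 71 = ((39 + (5 - 5)) - 49)*8 + 71 = ((39 + 0) - 49)*8 + 71 = (39 - 49)*8 + 71 = -10*8 + 71 = -80 + 71 = -9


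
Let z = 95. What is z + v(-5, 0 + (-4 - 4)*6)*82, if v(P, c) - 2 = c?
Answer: -3677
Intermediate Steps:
v(P, c) = 2 + c
z + v(-5, 0 + (-4 - 4)*6)*82 = 95 + (2 + (0 + (-4 - 4)*6))*82 = 95 + (2 + (0 - 8*6))*82 = 95 + (2 + (0 - 48))*82 = 95 + (2 - 48)*82 = 95 - 46*82 = 95 - 3772 = -3677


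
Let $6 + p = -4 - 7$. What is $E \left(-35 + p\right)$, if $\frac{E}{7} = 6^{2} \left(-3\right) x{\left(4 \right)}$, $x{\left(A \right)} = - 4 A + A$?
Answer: $-471744$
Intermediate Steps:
$x{\left(A \right)} = - 3 A$
$E = 9072$ ($E = 7 \cdot 6^{2} \left(-3\right) \left(\left(-3\right) 4\right) = 7 \cdot 36 \left(-3\right) \left(-12\right) = 7 \left(\left(-108\right) \left(-12\right)\right) = 7 \cdot 1296 = 9072$)
$p = -17$ ($p = -6 - 11 = -17$)
$E \left(-35 + p\right) = 9072 \left(-35 - 17\right) = 9072 \left(-52\right) = -471744$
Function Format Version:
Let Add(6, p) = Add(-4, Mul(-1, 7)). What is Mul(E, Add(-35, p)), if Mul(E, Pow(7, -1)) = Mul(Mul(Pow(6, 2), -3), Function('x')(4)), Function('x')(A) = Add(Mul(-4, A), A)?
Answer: -471744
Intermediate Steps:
Function('x')(A) = Mul(-3, A)
E = 9072 (E = Mul(7, Mul(Mul(Pow(6, 2), -3), Mul(-3, 4))) = Mul(7, Mul(Mul(36, -3), -12)) = Mul(7, Mul(-108, -12)) = Mul(7, 1296) = 9072)
p = -17 (p = Add(-6, Add(-4, Mul(-1, 7))) = Add(-6, Add(-4, -7)) = Add(-6, -11) = -17)
Mul(E, Add(-35, p)) = Mul(9072, Add(-35, -17)) = Mul(9072, -52) = -471744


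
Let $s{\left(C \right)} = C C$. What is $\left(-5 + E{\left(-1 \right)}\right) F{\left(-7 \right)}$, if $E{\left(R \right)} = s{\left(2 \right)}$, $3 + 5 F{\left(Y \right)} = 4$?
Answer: $- \frac{1}{5} \approx -0.2$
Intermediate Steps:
$F{\left(Y \right)} = \frac{1}{5}$ ($F{\left(Y \right)} = - \frac{3}{5} + \frac{1}{5} \cdot 4 = - \frac{3}{5} + \frac{4}{5} = \frac{1}{5}$)
$s{\left(C \right)} = C^{2}$
$E{\left(R \right)} = 4$ ($E{\left(R \right)} = 2^{2} = 4$)
$\left(-5 + E{\left(-1 \right)}\right) F{\left(-7 \right)} = \left(-5 + 4\right) \frac{1}{5} = \left(-1\right) \frac{1}{5} = - \frac{1}{5}$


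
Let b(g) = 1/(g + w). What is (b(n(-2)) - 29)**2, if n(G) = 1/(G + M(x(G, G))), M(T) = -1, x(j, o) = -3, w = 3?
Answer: 52441/64 ≈ 819.39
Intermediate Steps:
n(G) = 1/(-1 + G) (n(G) = 1/(G - 1) = 1/(-1 + G))
b(g) = 1/(3 + g) (b(g) = 1/(g + 3) = 1/(3 + g))
(b(n(-2)) - 29)**2 = (1/(3 + 1/(-1 - 2)) - 29)**2 = (1/(3 + 1/(-3)) - 29)**2 = (1/(3 - 1/3) - 29)**2 = (1/(8/3) - 29)**2 = (3/8 - 29)**2 = (-229/8)**2 = 52441/64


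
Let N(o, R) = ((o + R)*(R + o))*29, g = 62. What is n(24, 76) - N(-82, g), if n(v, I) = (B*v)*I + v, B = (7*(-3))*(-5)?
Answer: 179944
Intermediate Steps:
B = 105 (B = -21*(-5) = 105)
n(v, I) = v + 105*I*v (n(v, I) = (105*v)*I + v = 105*I*v + v = v + 105*I*v)
N(o, R) = 29*(R + o)² (N(o, R) = ((R + o)*(R + o))*29 = (R + o)²*29 = 29*(R + o)²)
n(24, 76) - N(-82, g) = 24*(1 + 105*76) - 29*(62 - 82)² = 24*(1 + 7980) - 29*(-20)² = 24*7981 - 29*400 = 191544 - 1*11600 = 191544 - 11600 = 179944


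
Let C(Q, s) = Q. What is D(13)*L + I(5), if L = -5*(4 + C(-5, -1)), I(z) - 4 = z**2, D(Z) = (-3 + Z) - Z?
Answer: 14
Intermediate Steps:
D(Z) = -3
I(z) = 4 + z**2
L = 5 (L = -5*(4 - 5) = -5*(-1) = 5)
D(13)*L + I(5) = -3*5 + (4 + 5**2) = -15 + (4 + 25) = -15 + 29 = 14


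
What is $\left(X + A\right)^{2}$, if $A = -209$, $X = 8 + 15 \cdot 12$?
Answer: $441$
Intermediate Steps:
$X = 188$ ($X = 8 + 180 = 188$)
$\left(X + A\right)^{2} = \left(188 - 209\right)^{2} = \left(-21\right)^{2} = 441$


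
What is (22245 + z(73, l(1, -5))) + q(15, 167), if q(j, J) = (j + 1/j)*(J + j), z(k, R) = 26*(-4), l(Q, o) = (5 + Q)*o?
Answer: 373247/15 ≈ 24883.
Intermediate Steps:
l(Q, o) = o*(5 + Q)
z(k, R) = -104
q(j, J) = (J + j)*(j + 1/j)
(22245 + z(73, l(1, -5))) + q(15, 167) = (22245 - 104) + (1 + 15**2 + 167*15 + 167/15) = 22141 + (1 + 225 + 2505 + 167*(1/15)) = 22141 + (1 + 225 + 2505 + 167/15) = 22141 + 41132/15 = 373247/15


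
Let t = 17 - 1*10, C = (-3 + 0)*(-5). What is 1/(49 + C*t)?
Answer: 1/154 ≈ 0.0064935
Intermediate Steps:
C = 15 (C = -3*(-5) = 15)
t = 7 (t = 17 - 10 = 7)
1/(49 + C*t) = 1/(49 + 15*7) = 1/(49 + 105) = 1/154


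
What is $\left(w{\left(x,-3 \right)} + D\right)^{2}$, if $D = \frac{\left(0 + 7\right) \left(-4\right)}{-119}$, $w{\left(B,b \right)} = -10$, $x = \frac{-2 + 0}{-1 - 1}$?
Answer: $\frac{27556}{289} \approx 95.349$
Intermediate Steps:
$x = 1$ ($x = - \frac{2}{-2} = \left(-2\right) \left(- \frac{1}{2}\right) = 1$)
$D = \frac{4}{17}$ ($D = 7 \left(-4\right) \left(- \frac{1}{119}\right) = \left(-28\right) \left(- \frac{1}{119}\right) = \frac{4}{17} \approx 0.23529$)
$\left(w{\left(x,-3 \right)} + D\right)^{2} = \left(-10 + \frac{4}{17}\right)^{2} = \left(- \frac{166}{17}\right)^{2} = \frac{27556}{289}$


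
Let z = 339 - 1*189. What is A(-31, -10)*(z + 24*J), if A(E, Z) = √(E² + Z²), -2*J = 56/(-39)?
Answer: 2174*√1061/13 ≈ 5447.2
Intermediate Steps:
J = 28/39 (J = -28/(-39) = -28*(-1)/39 = -½*(-56/39) = 28/39 ≈ 0.71795)
z = 150 (z = 339 - 189 = 150)
A(-31, -10)*(z + 24*J) = √((-31)² + (-10)²)*(150 + 24*(28/39)) = √(961 + 100)*(150 + 224/13) = √1061*(2174/13) = 2174*√1061/13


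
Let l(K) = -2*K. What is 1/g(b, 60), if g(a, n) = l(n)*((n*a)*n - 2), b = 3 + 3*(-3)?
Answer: 1/2592240 ≈ 3.8577e-7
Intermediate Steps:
b = -6 (b = 3 - 9 = -6)
g(a, n) = -2*n*(-2 + a*n²) (g(a, n) = (-2*n)*((n*a)*n - 2) = (-2*n)*((a*n)*n - 2) = (-2*n)*(a*n² - 2) = (-2*n)*(-2 + a*n²) = -2*n*(-2 + a*n²))
1/g(b, 60) = 1/(2*60*(2 - 1*(-6)*60²)) = 1/(2*60*(2 - 1*(-6)*3600)) = 1/(2*60*(2 + 21600)) = 1/(2*60*21602) = 1/2592240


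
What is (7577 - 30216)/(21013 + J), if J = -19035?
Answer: -22639/1978 ≈ -11.445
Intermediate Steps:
(7577 - 30216)/(21013 + J) = (7577 - 30216)/(21013 - 19035) = -22639/1978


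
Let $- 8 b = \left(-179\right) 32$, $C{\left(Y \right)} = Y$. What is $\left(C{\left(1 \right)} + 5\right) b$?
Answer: $4296$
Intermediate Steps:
$b = 716$ ($b = - \frac{\left(-179\right) 32}{8} = \left(- \frac{1}{8}\right) \left(-5728\right) = 716$)
$\left(C{\left(1 \right)} + 5\right) b = \left(1 + 5\right) 716 = 6 \cdot 716 = 4296$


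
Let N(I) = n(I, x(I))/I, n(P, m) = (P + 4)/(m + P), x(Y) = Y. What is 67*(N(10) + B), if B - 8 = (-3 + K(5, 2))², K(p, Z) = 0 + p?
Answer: 80869/100 ≈ 808.69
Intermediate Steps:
n(P, m) = (4 + P)/(P + m)
K(p, Z) = p
N(I) = (4 + I)/(2*I²) (N(I) = ((4 + I)/(I + I))/I = ((4 + I)/((2*I)))/I = ((1/(2*I))*(4 + I))/I = ((4 + I)/(2*I))/I = (4 + I)/(2*I²))
B = 12 (B = 8 + (-3 + 5)² = 8 + 2² = 8 + 4 = 12)
67*(N(10) + B) = 67*((½)*(4 + 10)/10² + 12) = 67*((½)*(1/100)*14 + 12) = 67*(7/100 + 12) = 67*(1207/100) = 80869/100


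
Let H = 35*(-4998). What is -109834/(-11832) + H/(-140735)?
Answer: 250389425/23788236 ≈ 10.526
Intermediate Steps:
H = -174930
-109834/(-11832) + H/(-140735) = -109834/(-11832) - 174930/(-140735) = -109834*(-1/11832) - 174930*(-1/140735) = 54917/5916 + 4998/4021 = 250389425/23788236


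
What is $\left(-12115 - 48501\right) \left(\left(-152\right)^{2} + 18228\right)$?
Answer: $-2505380512$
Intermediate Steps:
$\left(-12115 - 48501\right) \left(\left(-152\right)^{2} + 18228\right) = - 60616 \left(23104 + 18228\right) = \left(-60616\right) 41332 = -2505380512$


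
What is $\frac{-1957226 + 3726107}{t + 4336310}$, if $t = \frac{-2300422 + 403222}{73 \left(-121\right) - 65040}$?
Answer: $\frac{4215243423}{10333487930} \approx 0.40792$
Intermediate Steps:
$t = \frac{61200}{2383}$ ($t = - \frac{1897200}{-8833 - 65040} = - \frac{1897200}{-73873} = \left(-1897200\right) \left(- \frac{1}{73873}\right) = \frac{61200}{2383} \approx 25.682$)
$\frac{-1957226 + 3726107}{t + 4336310} = \frac{-1957226 + 3726107}{\frac{61200}{2383} + 4336310} = \frac{1768881}{\frac{10333487930}{2383}} = 1768881 \cdot \frac{2383}{10333487930} = \frac{4215243423}{10333487930}$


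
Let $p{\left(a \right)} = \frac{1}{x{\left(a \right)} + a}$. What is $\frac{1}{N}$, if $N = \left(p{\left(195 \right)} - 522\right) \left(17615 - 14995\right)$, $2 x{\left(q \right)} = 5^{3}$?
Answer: $- \frac{103}{140865872} \approx -7.3119 \cdot 10^{-7}$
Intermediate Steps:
$x{\left(q \right)} = \frac{125}{2}$ ($x{\left(q \right)} = \frac{5^{3}}{2} = \frac{1}{2} \cdot 125 = \frac{125}{2}$)
$p{\left(a \right)} = \frac{1}{\frac{125}{2} + a}$
$N = - \frac{140865872}{103}$ ($N = \left(\frac{2}{125 + 2 \cdot 195} - 522\right) \left(17615 - 14995\right) = \left(\frac{2}{125 + 390} - 522\right) 2620 = \left(\frac{2}{515} - 522\right) 2620 = \left(- \frac{268828}{515}\right) 2620 = - \frac{140865872}{103} \approx -1.3676 \cdot 10^{6}$)
$\frac{1}{N} = \frac{1}{- \frac{140865872}{103}} = - \frac{103}{140865872}$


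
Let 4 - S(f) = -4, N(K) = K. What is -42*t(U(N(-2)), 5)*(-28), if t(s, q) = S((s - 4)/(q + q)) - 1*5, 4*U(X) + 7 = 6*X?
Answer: 3528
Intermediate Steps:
S(f) = 8 (S(f) = 4 - 1*(-4) = 4 + 4 = 8)
U(X) = -7/4 + 3*X/2 (U(X) = -7/4 + (6*X)/4 = -7/4 + 3*X/2)
t(s, q) = 3 (t(s, q) = 8 - 1*5 = 8 - 5 = 3)
-42*t(U(N(-2)), 5)*(-28) = -42*3*(-28) = -126*(-28) = 3528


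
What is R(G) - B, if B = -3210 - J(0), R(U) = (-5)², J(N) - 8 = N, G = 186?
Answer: 3243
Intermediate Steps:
J(N) = 8 + N
R(U) = 25
B = -3218 (B = -3210 - (8 + 0) = -3210 - 1*8 = -3210 - 8 = -3218)
R(G) - B = 25 - 1*(-3218) = 25 + 3218 = 3243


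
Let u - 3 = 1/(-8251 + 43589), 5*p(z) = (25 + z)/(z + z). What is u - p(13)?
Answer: 6219553/2296970 ≈ 2.7077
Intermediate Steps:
p(z) = (25 + z)/(10*z) (p(z) = ((25 + z)/(z + z))/5 = ((25 + z)/((2*z)))/5 = ((25 + z)*(1/(2*z)))/5 = ((25 + z)/(2*z))/5 = (25 + z)/(10*z))
u = 106015/35338 (u = 3 + 1/(-8251 + 43589) = 3 + 1/35338 = 106015/35338 ≈ 3.0000)
u - p(13) = 106015/35338 - (25 + 13)/(10*13) = 106015/35338 - 38/(10*13) = 106015/35338 - 1*19/65 = 106015/35338 - 19/65 = 6219553/2296970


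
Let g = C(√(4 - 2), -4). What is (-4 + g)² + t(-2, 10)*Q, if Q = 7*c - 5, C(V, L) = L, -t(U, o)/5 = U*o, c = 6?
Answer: 3764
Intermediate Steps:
t(U, o) = -5*U*o
g = -4
Q = 37 (Q = 7*6 - 5 = 42 - 5 = 37)
(-4 + g)² + t(-2, 10)*Q = (-4 - 4)² - 5*(-2)*10*37 = (-8)² + 100*37 = 64 + 3700 = 3764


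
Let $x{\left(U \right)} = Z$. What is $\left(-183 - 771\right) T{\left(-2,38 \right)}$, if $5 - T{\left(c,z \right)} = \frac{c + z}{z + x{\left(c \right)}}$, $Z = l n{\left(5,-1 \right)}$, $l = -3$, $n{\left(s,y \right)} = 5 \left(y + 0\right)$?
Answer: $-4122$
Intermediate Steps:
$n{\left(s,y \right)} = 5 y$
$Z = 15$ ($Z = - 3 \cdot 5 \left(-1\right) = \left(-3\right) \left(-5\right) = 15$)
$x{\left(U \right)} = 15$
$T{\left(c,z \right)} = 5 - \frac{c + z}{15 + z}$ ($T{\left(c,z \right)} = 5 - \frac{c + z}{z + 15} = 5 - \frac{c + z}{15 + z}$)
$\left(-183 - 771\right) T{\left(-2,38 \right)} = \left(-183 - 771\right) \frac{75 - -2 + 4 \cdot 38}{15 + 38} = - 954 \frac{75 + 2 + 152}{53} = - 954 \cdot \frac{1}{53} \cdot 229 = \left(-954\right) \frac{229}{53} = -4122$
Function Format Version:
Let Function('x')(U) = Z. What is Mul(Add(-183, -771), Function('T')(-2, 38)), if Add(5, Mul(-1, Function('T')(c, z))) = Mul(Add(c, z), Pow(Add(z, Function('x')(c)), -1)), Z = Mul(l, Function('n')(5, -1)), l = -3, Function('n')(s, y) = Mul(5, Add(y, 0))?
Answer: -4122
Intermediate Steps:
Function('n')(s, y) = Mul(5, y)
Z = 15 (Z = Mul(-3, Mul(5, -1)) = Mul(-3, -5) = 15)
Function('x')(U) = 15
Function('T')(c, z) = Add(5, Mul(-1, Pow(Add(15, z), -1), Add(c, z))) (Function('T')(c, z) = Add(5, Mul(-1, Mul(Add(c, z), Pow(Add(z, 15), -1)))) = Add(5, Mul(-1, Mul(Add(c, z), Pow(Add(15, z), -1)))) = Add(5, Mul(-1, Mul(Pow(Add(15, z), -1), Add(c, z)))) = Add(5, Mul(-1, Pow(Add(15, z), -1), Add(c, z))))
Mul(Add(-183, -771), Function('T')(-2, 38)) = Mul(Add(-183, -771), Mul(Pow(Add(15, 38), -1), Add(75, Mul(-1, -2), Mul(4, 38)))) = Mul(-954, Mul(Pow(53, -1), Add(75, 2, 152))) = Mul(-954, Mul(Rational(1, 53), 229)) = Mul(-954, Rational(229, 53)) = -4122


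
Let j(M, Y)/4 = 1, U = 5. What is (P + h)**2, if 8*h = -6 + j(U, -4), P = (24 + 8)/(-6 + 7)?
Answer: 16129/16 ≈ 1008.1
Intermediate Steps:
j(M, Y) = 4 (j(M, Y) = 4*1 = 4)
P = 32 (P = 32/1 = 32*1 = 32)
h = -1/4 (h = (-6 + 4)/8 = (1/8)*(-2) = -1/4 ≈ -0.25000)
(P + h)**2 = (32 - 1/4)**2 = (127/4)**2 = 16129/16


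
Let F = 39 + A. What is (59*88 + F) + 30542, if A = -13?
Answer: 35760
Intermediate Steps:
F = 26 (F = 39 - 13 = 26)
(59*88 + F) + 30542 = (59*88 + 26) + 30542 = (5192 + 26) + 30542 = 5218 + 30542 = 35760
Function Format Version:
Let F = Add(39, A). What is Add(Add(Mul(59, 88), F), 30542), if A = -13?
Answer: 35760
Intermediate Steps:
F = 26 (F = Add(39, -13) = 26)
Add(Add(Mul(59, 88), F), 30542) = Add(Add(Mul(59, 88), 26), 30542) = Add(Add(5192, 26), 30542) = Add(5218, 30542) = 35760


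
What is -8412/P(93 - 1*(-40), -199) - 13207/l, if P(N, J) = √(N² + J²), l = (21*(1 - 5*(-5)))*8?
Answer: -13207/4368 - 4206*√57290/28645 ≈ -38.168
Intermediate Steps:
l = 4368 (l = (21*(1 + 25))*8 = (21*26)*8 = 546*8 = 4368)
P(N, J) = √(J² + N²)
-8412/P(93 - 1*(-40), -199) - 13207/l = -8412/√((-199)² + (93 - 1*(-40))²) - 13207/4368 = -8412/√(39601 + (93 + 40)²) - 13207*1/4368 = -8412/√(39601 + 133²) - 13207/4368 = -8412/√(39601 + 17689) - 13207/4368 = -8412*√57290/57290 - 13207/4368 = -4206*√57290/28645 - 13207/4368 = -13207/4368 - 4206*√57290/28645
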